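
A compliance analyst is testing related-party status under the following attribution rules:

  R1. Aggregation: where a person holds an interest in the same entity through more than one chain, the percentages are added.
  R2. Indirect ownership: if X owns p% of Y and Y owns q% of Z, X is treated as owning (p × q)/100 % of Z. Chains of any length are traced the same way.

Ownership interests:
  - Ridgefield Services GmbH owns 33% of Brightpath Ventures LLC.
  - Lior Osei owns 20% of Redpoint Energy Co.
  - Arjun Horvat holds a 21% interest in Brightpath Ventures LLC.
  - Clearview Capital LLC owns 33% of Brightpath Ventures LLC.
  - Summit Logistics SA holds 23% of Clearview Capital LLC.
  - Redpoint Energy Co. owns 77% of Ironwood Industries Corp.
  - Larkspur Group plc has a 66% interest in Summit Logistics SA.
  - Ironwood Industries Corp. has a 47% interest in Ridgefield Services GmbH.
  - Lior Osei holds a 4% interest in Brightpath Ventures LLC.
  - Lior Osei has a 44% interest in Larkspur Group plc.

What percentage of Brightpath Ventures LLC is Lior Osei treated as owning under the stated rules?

8.592676%

Chain via Redpoint Energy Co. → Ironwood Industries Corp. → Ridgefield Services GmbH (R2): 20% × 77% × 47% × 33% = 2.38854% of Brightpath Ventures LLC.
Chain via Larkspur Group plc → Summit Logistics SA → Clearview Capital LLC (R2): 44% × 66% × 23% × 33% = 2.204136% of Brightpath Ventures LLC.
Direct interest in Brightpath Ventures LLC: 4%.
Aggregating (R1): 2.38854% + 2.204136% + 4% = 8.592676%.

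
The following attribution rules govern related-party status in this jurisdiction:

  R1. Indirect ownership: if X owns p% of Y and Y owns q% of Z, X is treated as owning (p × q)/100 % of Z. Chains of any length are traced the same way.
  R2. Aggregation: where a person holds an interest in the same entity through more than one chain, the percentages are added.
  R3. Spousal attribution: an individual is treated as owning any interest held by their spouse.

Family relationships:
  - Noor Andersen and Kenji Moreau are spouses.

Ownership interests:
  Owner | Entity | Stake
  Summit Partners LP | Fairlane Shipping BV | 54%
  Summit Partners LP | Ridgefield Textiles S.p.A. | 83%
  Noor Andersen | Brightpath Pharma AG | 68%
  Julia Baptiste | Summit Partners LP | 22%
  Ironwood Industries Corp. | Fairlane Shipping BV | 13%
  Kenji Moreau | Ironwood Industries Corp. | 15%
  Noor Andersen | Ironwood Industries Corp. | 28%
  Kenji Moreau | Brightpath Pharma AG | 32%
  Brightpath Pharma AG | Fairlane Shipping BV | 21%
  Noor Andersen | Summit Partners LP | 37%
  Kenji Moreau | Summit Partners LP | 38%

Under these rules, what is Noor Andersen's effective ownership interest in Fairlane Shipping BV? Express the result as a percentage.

By spousal attribution (R3), Noor Andersen is treated as also owning Kenji Moreau's interest in Summit Partners LP, giving 37% + 38% = 75%.
By spousal attribution (R3), Noor Andersen is treated as also owning Kenji Moreau's interest in Brightpath Pharma AG, giving 68% + 32% = 100%.
By spousal attribution (R3), Noor Andersen is treated as also owning Kenji Moreau's interest in Ironwood Industries Corp, giving 28% + 15% = 43%.
Chain via Summit Partners LP (R1): 75% × 54% = 40.5% of Fairlane Shipping BV.
Chain via Brightpath Pharma AG (R1): 100% × 21% = 21% of Fairlane Shipping BV.
Chain via Ironwood Industries Corp. (R1): 43% × 13% = 5.59% of Fairlane Shipping BV.
Aggregating (R2): 40.5% + 21% + 5.59% = 67.09%.

67.09%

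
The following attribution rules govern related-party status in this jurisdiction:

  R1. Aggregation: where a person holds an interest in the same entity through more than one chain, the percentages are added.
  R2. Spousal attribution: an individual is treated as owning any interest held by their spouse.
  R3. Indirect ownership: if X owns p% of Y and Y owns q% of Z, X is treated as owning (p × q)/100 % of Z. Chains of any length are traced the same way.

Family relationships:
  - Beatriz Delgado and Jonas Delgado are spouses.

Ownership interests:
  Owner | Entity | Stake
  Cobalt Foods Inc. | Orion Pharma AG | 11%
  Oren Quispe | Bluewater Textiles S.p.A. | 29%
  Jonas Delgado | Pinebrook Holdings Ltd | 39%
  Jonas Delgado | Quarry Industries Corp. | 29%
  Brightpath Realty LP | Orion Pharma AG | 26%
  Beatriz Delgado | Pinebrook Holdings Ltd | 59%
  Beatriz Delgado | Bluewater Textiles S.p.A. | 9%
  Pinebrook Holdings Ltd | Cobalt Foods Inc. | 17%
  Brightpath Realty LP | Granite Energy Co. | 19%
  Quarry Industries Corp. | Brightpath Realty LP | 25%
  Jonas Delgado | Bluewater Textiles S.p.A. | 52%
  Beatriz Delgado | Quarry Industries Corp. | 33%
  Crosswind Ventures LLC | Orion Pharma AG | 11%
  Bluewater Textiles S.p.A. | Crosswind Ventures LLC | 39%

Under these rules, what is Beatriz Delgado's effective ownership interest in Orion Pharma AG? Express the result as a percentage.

8.4795%

By spousal attribution (R2), Beatriz Delgado is treated as also owning Jonas Delgado's interest in Quarry Industries Corp, giving 33% + 29% = 62%.
By spousal attribution (R2), Beatriz Delgado is treated as also owning Jonas Delgado's interest in Bluewater Textiles S.p.A, giving 9% + 52% = 61%.
By spousal attribution (R2), Beatriz Delgado is treated as also owning Jonas Delgado's interest in Pinebrook Holdings Ltd, giving 59% + 39% = 98%.
Chain via Quarry Industries Corp. → Brightpath Realty LP (R3): 62% × 25% × 26% = 4.03% of Orion Pharma AG.
Chain via Bluewater Textiles S.p.A. → Crosswind Ventures LLC (R3): 61% × 39% × 11% = 2.6169% of Orion Pharma AG.
Chain via Pinebrook Holdings Ltd → Cobalt Foods Inc. (R3): 98% × 17% × 11% = 1.8326% of Orion Pharma AG.
Aggregating (R1): 4.03% + 2.6169% + 1.8326% = 8.4795%.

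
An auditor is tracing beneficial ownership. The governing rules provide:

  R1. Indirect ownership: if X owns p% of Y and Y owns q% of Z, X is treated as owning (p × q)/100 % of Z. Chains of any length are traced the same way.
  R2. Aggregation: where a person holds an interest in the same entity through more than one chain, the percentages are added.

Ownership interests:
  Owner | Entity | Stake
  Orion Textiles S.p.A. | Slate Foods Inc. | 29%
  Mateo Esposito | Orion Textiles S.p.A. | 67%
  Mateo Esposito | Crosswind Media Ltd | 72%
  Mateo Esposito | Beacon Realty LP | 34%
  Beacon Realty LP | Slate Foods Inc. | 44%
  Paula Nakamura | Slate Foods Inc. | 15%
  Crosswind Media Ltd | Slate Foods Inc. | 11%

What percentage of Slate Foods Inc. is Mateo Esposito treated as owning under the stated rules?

Chain via Crosswind Media Ltd (R1): 72% × 11% = 7.92% of Slate Foods Inc.
Chain via Beacon Realty LP (R1): 34% × 44% = 14.96% of Slate Foods Inc.
Chain via Orion Textiles S.p.A. (R1): 67% × 29% = 19.43% of Slate Foods Inc.
Aggregating (R2): 7.92% + 14.96% + 19.43% = 42.31%.

42.31%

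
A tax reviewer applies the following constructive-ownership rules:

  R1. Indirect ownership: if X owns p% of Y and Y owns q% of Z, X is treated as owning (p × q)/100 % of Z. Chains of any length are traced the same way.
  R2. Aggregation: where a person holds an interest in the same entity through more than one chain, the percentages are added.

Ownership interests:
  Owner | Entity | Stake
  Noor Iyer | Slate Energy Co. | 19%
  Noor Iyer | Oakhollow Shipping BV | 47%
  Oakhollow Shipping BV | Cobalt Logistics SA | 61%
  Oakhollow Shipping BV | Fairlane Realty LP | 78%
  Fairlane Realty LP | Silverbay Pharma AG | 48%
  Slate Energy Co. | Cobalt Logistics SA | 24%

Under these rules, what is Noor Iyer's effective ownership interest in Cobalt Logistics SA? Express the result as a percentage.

33.23%

Chain via Slate Energy Co. (R1): 19% × 24% = 4.56% of Cobalt Logistics SA.
Chain via Oakhollow Shipping BV (R1): 47% × 61% = 28.67% of Cobalt Logistics SA.
Aggregating (R2): 4.56% + 28.67% = 33.23%.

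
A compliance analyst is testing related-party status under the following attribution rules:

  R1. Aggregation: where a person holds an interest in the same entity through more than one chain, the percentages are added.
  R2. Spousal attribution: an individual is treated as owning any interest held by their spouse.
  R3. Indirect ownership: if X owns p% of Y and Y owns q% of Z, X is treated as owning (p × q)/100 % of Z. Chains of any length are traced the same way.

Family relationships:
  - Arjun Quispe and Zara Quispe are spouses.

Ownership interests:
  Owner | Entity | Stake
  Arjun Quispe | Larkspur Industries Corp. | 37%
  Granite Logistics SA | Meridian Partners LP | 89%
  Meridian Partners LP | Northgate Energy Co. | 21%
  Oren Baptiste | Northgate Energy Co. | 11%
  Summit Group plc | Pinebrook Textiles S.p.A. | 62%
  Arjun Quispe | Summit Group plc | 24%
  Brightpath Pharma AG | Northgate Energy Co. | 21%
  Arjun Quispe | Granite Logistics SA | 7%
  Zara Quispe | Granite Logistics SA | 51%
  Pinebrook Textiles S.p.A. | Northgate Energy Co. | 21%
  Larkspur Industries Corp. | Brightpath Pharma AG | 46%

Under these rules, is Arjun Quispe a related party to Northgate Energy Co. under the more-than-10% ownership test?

By spousal attribution (R2), Arjun Quispe is treated as also owning Zara Quispe's interest in Granite Logistics SA, giving 7% + 51% = 58%.
Chain via Granite Logistics SA → Meridian Partners LP (R3): 58% × 89% × 21% = 10.8402% of Northgate Energy Co.
Chain via Larkspur Industries Corp. → Brightpath Pharma AG (R3): 37% × 46% × 21% = 3.5742% of Northgate Energy Co.
Chain via Summit Group plc → Pinebrook Textiles S.p.A. (R3): 24% × 62% × 21% = 3.1248% of Northgate Energy Co.
Aggregating (R1): 10.8402% + 3.5742% + 3.1248% = 17.5392%.
17.5392% exceeds the 10% threshold, so Arjun is a related party to Northgate Energy Co.

Yes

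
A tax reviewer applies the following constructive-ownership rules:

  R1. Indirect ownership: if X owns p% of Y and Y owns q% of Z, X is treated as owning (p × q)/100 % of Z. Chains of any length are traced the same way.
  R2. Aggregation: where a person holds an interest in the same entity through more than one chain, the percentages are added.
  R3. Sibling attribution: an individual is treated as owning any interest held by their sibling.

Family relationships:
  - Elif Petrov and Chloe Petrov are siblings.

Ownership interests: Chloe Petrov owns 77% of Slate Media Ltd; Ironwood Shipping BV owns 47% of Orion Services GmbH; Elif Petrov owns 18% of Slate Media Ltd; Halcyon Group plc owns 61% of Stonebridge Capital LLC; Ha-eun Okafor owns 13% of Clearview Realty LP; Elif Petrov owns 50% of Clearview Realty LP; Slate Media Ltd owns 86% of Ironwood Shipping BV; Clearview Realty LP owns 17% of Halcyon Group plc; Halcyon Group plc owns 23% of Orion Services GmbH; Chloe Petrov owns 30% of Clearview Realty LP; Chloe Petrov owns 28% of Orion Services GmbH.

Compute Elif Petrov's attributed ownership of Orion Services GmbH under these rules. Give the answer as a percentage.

69.527%

By sibling attribution (R3), Elif Petrov is treated as also owning Chloe Petrov's interest in Slate Media Ltd, giving 18% + 77% = 95%.
By sibling attribution (R3), Elif Petrov is treated as also owning Chloe Petrov's interest in Clearview Realty LP, giving 50% + 30% = 80%.
By sibling attribution (R3), Elif Petrov is treated as owning Chloe Petrov's 28% interest in Orion Services GmbH.
Chain via Slate Media Ltd → Ironwood Shipping BV (R1): 95% × 86% × 47% = 38.399% of Orion Services GmbH.
Chain via Clearview Realty LP → Halcyon Group plc (R1): 80% × 17% × 23% = 3.128% of Orion Services GmbH.
Direct interest in Orion Services GmbH: 28%.
Aggregating (R2): 38.399% + 3.128% + 28% = 69.527%.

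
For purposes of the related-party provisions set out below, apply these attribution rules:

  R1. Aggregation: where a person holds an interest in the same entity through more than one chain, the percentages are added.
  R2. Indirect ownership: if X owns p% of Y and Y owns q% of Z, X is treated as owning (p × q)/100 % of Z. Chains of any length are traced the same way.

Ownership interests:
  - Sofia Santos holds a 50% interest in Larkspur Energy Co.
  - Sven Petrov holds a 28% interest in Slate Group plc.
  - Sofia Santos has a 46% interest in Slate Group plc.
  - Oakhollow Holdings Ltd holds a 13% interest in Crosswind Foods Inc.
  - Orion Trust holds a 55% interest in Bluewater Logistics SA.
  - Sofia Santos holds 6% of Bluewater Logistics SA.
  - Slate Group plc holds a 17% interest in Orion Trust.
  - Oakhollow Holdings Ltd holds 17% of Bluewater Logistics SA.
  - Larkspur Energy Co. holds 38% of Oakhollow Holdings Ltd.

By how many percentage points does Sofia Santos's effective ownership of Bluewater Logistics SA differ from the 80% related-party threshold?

Chain via Slate Group plc → Orion Trust (R2): 46% × 17% × 55% = 4.301% of Bluewater Logistics SA.
Chain via Larkspur Energy Co. → Oakhollow Holdings Ltd (R2): 50% × 38% × 17% = 3.23% of Bluewater Logistics SA.
Direct interest in Bluewater Logistics SA: 6%.
Aggregating (R1): 4.301% + 3.23% + 6% = 13.531%.
13.531% falls short of the 80% threshold by 66.469 percentage points.

66.469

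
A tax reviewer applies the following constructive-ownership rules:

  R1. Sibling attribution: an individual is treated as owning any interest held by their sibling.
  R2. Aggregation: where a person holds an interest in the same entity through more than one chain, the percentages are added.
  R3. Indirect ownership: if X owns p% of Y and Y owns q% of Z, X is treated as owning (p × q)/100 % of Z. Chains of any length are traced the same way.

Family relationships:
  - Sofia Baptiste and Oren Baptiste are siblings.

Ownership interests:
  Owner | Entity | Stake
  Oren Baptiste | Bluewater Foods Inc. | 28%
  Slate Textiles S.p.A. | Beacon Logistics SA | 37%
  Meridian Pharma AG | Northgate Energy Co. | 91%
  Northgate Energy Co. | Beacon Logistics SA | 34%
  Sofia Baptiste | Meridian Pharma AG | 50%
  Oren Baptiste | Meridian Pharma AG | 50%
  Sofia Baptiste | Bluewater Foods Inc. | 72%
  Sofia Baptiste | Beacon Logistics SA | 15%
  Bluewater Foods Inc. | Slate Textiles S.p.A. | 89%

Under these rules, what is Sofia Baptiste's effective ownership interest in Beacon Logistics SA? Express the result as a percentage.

78.87%

By sibling attribution (R1), Sofia Baptiste is treated as also owning Oren Baptiste's interest in Bluewater Foods Inc, giving 72% + 28% = 100%.
By sibling attribution (R1), Sofia Baptiste is treated as also owning Oren Baptiste's interest in Meridian Pharma AG, giving 50% + 50% = 100%.
Chain via Bluewater Foods Inc. → Slate Textiles S.p.A. (R3): 100% × 89% × 37% = 32.93% of Beacon Logistics SA.
Chain via Meridian Pharma AG → Northgate Energy Co. (R3): 100% × 91% × 34% = 30.94% of Beacon Logistics SA.
Direct interest in Beacon Logistics SA: 15%.
Aggregating (R2): 32.93% + 30.94% + 15% = 78.87%.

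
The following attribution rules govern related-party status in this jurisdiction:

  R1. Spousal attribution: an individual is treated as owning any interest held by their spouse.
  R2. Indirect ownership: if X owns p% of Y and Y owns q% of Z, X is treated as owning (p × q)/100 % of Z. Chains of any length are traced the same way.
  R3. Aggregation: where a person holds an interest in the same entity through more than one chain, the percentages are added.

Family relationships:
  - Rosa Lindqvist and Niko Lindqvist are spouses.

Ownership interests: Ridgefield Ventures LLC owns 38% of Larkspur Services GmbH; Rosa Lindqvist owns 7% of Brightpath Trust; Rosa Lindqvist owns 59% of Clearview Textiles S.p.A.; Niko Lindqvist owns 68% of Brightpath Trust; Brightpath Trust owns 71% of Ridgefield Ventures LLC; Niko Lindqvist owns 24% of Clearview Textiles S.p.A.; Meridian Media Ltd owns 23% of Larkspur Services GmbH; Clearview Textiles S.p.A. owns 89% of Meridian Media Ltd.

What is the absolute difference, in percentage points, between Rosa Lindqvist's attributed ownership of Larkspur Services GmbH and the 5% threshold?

32.2251

By spousal attribution (R1), Rosa Lindqvist is treated as also owning Niko Lindqvist's interest in Brightpath Trust, giving 7% + 68% = 75%.
By spousal attribution (R1), Rosa Lindqvist is treated as also owning Niko Lindqvist's interest in Clearview Textiles S.p.A, giving 59% + 24% = 83%.
Chain via Brightpath Trust → Ridgefield Ventures LLC (R2): 75% × 71% × 38% = 20.235% of Larkspur Services GmbH.
Chain via Clearview Textiles S.p.A. → Meridian Media Ltd (R2): 83% × 89% × 23% = 16.9901% of Larkspur Services GmbH.
Aggregating (R3): 20.235% + 16.9901% = 37.2251%.
37.2251% exceeds the 5% threshold by 32.2251 percentage points.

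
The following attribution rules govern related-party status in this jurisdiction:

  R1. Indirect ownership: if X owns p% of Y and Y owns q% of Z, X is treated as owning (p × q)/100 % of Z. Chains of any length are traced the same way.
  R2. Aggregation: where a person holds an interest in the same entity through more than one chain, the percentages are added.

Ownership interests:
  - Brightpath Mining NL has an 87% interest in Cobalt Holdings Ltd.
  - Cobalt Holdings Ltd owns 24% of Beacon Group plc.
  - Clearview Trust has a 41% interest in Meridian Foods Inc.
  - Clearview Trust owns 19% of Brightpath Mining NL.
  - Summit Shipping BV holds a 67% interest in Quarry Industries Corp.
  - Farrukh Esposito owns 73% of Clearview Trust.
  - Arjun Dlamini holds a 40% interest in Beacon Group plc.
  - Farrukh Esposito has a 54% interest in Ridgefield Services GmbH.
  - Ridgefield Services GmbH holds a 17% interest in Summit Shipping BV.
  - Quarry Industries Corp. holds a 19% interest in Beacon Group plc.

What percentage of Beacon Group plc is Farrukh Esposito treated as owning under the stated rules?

4.06467%

Chain via Clearview Trust → Brightpath Mining NL → Cobalt Holdings Ltd (R1): 73% × 19% × 87% × 24% = 2.896056% of Beacon Group plc.
Chain via Ridgefield Services GmbH → Summit Shipping BV → Quarry Industries Corp. (R1): 54% × 17% × 67% × 19% = 1.168614% of Beacon Group plc.
Aggregating (R2): 2.896056% + 1.168614% = 4.06467%.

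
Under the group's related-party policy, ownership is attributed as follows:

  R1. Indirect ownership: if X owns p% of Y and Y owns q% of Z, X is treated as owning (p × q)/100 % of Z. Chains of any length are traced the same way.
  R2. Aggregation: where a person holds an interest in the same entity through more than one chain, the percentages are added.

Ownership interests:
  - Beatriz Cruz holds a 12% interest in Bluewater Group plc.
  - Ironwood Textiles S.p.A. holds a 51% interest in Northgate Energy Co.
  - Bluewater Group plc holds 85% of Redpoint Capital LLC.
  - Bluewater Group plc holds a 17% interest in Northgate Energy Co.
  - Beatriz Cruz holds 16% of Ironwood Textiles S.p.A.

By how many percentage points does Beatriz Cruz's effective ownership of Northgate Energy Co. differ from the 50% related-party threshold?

39.8

Chain via Ironwood Textiles S.p.A. (R1): 16% × 51% = 8.16% of Northgate Energy Co.
Chain via Bluewater Group plc (R1): 12% × 17% = 2.04% of Northgate Energy Co.
Aggregating (R2): 8.16% + 2.04% = 10.2%.
10.2% falls short of the 50% threshold by 39.8 percentage points.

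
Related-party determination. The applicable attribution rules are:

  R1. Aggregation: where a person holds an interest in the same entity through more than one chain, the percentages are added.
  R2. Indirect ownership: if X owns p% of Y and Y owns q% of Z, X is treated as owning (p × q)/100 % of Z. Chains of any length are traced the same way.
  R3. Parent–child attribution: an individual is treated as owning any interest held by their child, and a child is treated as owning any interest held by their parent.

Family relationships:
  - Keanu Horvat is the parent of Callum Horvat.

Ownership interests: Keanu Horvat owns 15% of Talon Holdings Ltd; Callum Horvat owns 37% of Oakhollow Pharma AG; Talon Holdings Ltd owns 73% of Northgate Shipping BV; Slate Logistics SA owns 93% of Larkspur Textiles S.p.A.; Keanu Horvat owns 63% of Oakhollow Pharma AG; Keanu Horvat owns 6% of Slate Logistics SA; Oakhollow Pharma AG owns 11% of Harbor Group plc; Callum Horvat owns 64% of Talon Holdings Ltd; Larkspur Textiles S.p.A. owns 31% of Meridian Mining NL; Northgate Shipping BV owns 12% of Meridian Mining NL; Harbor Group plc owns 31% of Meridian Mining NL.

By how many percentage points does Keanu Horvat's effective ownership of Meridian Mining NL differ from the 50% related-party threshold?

By parent–child attribution (R3), Keanu Horvat is treated as also owning Callum Horvat's interest in Talon Holdings Ltd, giving 15% + 64% = 79%.
By parent–child attribution (R3), Keanu Horvat is treated as also owning Callum Horvat's interest in Oakhollow Pharma AG, giving 63% + 37% = 100%.
Chain via Talon Holdings Ltd → Northgate Shipping BV (R2): 79% × 73% × 12% = 6.9204% of Meridian Mining NL.
Chain via Oakhollow Pharma AG → Harbor Group plc (R2): 100% × 11% × 31% = 3.41% of Meridian Mining NL.
Chain via Slate Logistics SA → Larkspur Textiles S.p.A. (R2): 6% × 93% × 31% = 1.7298% of Meridian Mining NL.
Aggregating (R1): 6.9204% + 3.41% + 1.7298% = 12.0602%.
12.0602% falls short of the 50% threshold by 37.9398 percentage points.

37.9398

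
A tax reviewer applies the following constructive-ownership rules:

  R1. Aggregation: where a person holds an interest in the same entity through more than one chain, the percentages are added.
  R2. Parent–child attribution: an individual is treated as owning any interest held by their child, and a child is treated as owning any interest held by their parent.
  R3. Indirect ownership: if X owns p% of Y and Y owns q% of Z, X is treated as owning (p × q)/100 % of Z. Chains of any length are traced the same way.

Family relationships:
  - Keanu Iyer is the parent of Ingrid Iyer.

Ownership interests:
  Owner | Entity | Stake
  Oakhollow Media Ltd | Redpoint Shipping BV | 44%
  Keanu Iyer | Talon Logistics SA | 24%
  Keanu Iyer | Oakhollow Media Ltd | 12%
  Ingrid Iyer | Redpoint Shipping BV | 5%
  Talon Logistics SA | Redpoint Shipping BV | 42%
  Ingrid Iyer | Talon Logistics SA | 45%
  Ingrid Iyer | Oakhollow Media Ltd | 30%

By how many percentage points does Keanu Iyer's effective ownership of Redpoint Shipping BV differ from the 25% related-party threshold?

27.46

By parent–child attribution (R2), Keanu Iyer is treated as also owning Ingrid Iyer's interest in Oakhollow Media Ltd, giving 12% + 30% = 42%.
By parent–child attribution (R2), Keanu Iyer is treated as also owning Ingrid Iyer's interest in Talon Logistics SA, giving 24% + 45% = 69%.
By parent–child attribution (R2), Keanu Iyer is treated as owning Ingrid Iyer's 5% interest in Redpoint Shipping BV.
Chain via Oakhollow Media Ltd (R3): 42% × 44% = 18.48% of Redpoint Shipping BV.
Chain via Talon Logistics SA (R3): 69% × 42% = 28.98% of Redpoint Shipping BV.
Direct interest in Redpoint Shipping BV: 5%.
Aggregating (R1): 18.48% + 28.98% + 5% = 52.46%.
52.46% exceeds the 25% threshold by 27.46 percentage points.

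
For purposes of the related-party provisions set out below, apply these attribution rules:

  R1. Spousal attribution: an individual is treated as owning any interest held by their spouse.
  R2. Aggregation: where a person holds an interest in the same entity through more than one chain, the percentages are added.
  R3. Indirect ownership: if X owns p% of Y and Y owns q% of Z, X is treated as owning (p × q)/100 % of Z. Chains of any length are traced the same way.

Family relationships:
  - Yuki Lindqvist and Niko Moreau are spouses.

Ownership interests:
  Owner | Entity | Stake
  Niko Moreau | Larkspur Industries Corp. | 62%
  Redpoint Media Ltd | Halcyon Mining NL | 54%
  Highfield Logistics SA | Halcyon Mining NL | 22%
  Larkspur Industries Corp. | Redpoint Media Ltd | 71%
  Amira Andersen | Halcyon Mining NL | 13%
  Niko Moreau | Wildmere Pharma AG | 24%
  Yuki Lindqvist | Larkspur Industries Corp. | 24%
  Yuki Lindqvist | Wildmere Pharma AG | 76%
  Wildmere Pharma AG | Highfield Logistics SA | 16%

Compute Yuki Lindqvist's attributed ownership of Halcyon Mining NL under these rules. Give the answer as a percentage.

36.4924%

By spousal attribution (R1), Yuki Lindqvist is treated as also owning Niko Moreau's interest in Wildmere Pharma AG, giving 76% + 24% = 100%.
By spousal attribution (R1), Yuki Lindqvist is treated as also owning Niko Moreau's interest in Larkspur Industries Corp, giving 24% + 62% = 86%.
Chain via Wildmere Pharma AG → Highfield Logistics SA (R3): 100% × 16% × 22% = 3.52% of Halcyon Mining NL.
Chain via Larkspur Industries Corp. → Redpoint Media Ltd (R3): 86% × 71% × 54% = 32.9724% of Halcyon Mining NL.
Aggregating (R2): 3.52% + 32.9724% = 36.4924%.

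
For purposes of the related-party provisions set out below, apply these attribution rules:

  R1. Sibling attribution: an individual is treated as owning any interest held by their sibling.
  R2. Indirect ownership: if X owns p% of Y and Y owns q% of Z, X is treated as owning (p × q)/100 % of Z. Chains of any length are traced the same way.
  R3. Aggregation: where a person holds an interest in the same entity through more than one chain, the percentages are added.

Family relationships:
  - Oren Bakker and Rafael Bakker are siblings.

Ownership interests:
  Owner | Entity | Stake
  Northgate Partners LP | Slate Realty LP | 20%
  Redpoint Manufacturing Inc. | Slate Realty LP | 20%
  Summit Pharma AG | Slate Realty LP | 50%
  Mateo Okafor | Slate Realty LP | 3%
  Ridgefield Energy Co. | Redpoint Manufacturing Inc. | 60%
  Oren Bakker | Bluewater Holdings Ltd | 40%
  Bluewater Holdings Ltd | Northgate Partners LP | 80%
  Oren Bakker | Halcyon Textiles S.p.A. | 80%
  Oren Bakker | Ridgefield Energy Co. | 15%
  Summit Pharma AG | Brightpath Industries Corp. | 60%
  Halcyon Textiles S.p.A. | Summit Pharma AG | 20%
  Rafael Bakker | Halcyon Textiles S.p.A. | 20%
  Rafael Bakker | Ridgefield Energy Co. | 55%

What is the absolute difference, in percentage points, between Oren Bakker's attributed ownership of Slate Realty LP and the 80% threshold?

55.2

By sibling attribution (R1), Oren Bakker is treated as also owning Rafael Bakker's interest in Halcyon Textiles S.p.A, giving 80% + 20% = 100%.
By sibling attribution (R1), Oren Bakker is treated as also owning Rafael Bakker's interest in Ridgefield Energy Co, giving 15% + 55% = 70%.
Chain via Halcyon Textiles S.p.A. → Summit Pharma AG (R2): 100% × 20% × 50% = 10% of Slate Realty LP.
Chain via Ridgefield Energy Co. → Redpoint Manufacturing Inc. (R2): 70% × 60% × 20% = 8.4% of Slate Realty LP.
Chain via Bluewater Holdings Ltd → Northgate Partners LP (R2): 40% × 80% × 20% = 6.4% of Slate Realty LP.
Aggregating (R3): 10% + 8.4% + 6.4% = 24.8%.
24.8% falls short of the 80% threshold by 55.2 percentage points.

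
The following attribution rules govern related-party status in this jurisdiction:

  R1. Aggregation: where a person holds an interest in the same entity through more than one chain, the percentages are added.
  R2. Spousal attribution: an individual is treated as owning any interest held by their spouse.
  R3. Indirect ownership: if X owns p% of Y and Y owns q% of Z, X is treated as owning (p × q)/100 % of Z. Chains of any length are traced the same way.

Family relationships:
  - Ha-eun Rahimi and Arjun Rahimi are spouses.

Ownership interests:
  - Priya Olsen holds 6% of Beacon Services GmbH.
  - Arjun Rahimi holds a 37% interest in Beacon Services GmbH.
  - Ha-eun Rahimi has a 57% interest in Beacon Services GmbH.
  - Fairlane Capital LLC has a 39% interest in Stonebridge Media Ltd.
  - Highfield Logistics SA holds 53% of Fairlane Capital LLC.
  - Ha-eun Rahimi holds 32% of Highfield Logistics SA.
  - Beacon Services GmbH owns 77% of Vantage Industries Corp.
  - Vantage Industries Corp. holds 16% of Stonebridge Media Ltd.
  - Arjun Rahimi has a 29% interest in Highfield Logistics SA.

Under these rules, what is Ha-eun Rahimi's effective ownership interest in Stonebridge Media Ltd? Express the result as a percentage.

By spousal attribution (R2), Ha-eun Rahimi is treated as also owning Arjun Rahimi's interest in Beacon Services GmbH, giving 57% + 37% = 94%.
By spousal attribution (R2), Ha-eun Rahimi is treated as also owning Arjun Rahimi's interest in Highfield Logistics SA, giving 32% + 29% = 61%.
Chain via Beacon Services GmbH → Vantage Industries Corp. (R3): 94% × 77% × 16% = 11.5808% of Stonebridge Media Ltd.
Chain via Highfield Logistics SA → Fairlane Capital LLC (R3): 61% × 53% × 39% = 12.6087% of Stonebridge Media Ltd.
Aggregating (R1): 11.5808% + 12.6087% = 24.1895%.

24.1895%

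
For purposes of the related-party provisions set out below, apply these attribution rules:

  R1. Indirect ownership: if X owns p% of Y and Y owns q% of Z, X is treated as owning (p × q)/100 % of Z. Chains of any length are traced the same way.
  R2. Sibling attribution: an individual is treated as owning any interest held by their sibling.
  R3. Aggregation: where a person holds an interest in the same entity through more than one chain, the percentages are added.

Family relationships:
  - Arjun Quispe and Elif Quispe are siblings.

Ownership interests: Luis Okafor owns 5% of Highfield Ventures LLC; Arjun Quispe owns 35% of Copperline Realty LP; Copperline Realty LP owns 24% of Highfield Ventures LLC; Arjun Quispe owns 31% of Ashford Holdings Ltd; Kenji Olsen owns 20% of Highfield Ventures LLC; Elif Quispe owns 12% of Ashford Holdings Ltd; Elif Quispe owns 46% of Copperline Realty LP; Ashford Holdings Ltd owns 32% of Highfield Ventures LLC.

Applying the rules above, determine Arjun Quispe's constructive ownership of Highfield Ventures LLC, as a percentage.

33.2%

By sibling attribution (R2), Arjun Quispe is treated as also owning Elif Quispe's interest in Ashford Holdings Ltd, giving 31% + 12% = 43%.
By sibling attribution (R2), Arjun Quispe is treated as also owning Elif Quispe's interest in Copperline Realty LP, giving 35% + 46% = 81%.
Chain via Ashford Holdings Ltd (R1): 43% × 32% = 13.76% of Highfield Ventures LLC.
Chain via Copperline Realty LP (R1): 81% × 24% = 19.44% of Highfield Ventures LLC.
Aggregating (R3): 13.76% + 19.44% = 33.2%.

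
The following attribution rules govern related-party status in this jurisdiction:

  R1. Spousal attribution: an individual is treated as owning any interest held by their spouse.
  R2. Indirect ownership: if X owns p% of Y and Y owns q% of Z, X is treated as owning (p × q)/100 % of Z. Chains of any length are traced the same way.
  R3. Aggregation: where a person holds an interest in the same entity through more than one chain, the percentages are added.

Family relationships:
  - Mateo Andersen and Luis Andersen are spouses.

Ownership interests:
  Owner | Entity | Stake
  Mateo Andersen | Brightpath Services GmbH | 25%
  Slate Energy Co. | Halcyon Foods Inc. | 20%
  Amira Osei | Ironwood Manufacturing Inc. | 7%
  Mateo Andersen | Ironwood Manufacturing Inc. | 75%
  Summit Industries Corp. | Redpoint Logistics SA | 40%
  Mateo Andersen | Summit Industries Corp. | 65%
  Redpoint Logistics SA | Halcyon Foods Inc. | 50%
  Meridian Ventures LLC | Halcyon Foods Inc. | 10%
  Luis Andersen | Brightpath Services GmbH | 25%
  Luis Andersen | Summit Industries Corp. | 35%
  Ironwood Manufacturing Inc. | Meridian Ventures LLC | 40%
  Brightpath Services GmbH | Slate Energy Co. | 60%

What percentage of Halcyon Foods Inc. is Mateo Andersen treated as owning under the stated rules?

By spousal attribution (R1), Mateo Andersen is treated as also owning Luis Andersen's interest in Brightpath Services GmbH, giving 25% + 25% = 50%.
By spousal attribution (R1), Mateo Andersen is treated as also owning Luis Andersen's interest in Summit Industries Corp, giving 65% + 35% = 100%.
Chain via Brightpath Services GmbH → Slate Energy Co. (R2): 50% × 60% × 20% = 6% of Halcyon Foods Inc.
Chain via Ironwood Manufacturing Inc. → Meridian Ventures LLC (R2): 75% × 40% × 10% = 3% of Halcyon Foods Inc.
Chain via Summit Industries Corp. → Redpoint Logistics SA (R2): 100% × 40% × 50% = 20% of Halcyon Foods Inc.
Aggregating (R3): 6% + 3% + 20% = 29%.

29%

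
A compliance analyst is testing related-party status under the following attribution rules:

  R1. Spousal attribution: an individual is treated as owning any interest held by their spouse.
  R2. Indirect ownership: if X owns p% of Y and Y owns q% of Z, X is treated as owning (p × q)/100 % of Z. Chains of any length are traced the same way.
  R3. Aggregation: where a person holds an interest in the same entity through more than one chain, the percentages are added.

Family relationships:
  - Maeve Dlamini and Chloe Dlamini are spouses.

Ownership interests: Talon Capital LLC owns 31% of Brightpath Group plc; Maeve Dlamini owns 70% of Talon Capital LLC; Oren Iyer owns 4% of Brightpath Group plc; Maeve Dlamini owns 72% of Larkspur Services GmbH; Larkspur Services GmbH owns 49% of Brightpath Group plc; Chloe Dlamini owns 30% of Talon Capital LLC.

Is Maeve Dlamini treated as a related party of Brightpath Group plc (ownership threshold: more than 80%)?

No

By spousal attribution (R1), Maeve Dlamini is treated as also owning Chloe Dlamini's interest in Talon Capital LLC, giving 70% + 30% = 100%.
Chain via Talon Capital LLC (R2): 100% × 31% = 31% of Brightpath Group plc.
Chain via Larkspur Services GmbH (R2): 72% × 49% = 35.28% of Brightpath Group plc.
Aggregating (R3): 31% + 35.28% = 66.28%.
66.28% does not exceed the 80% threshold, so Maeve is not a related party to Brightpath Group plc.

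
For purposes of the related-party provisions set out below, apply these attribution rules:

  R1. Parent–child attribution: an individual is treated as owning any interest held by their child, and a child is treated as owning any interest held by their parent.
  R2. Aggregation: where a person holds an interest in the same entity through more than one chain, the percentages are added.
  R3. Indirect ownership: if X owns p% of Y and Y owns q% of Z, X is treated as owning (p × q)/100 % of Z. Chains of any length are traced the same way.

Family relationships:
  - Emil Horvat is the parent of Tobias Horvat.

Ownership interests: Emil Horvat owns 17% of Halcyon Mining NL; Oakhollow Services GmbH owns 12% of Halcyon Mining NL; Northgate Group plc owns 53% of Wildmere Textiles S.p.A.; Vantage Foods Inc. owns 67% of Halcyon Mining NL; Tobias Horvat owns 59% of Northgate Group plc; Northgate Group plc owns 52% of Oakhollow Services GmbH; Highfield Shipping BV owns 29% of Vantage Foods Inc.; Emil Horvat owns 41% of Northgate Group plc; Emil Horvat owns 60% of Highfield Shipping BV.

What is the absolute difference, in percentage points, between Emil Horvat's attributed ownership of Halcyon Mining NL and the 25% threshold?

9.898

By parent–child attribution (R1), Emil Horvat is treated as also owning Tobias Horvat's interest in Northgate Group plc, giving 41% + 59% = 100%.
Chain via Northgate Group plc → Oakhollow Services GmbH (R3): 100% × 52% × 12% = 6.24% of Halcyon Mining NL.
Chain via Highfield Shipping BV → Vantage Foods Inc. (R3): 60% × 29% × 67% = 11.658% of Halcyon Mining NL.
Direct interest in Halcyon Mining NL: 17%.
Aggregating (R2): 6.24% + 11.658% + 17% = 34.898%.
34.898% exceeds the 25% threshold by 9.898 percentage points.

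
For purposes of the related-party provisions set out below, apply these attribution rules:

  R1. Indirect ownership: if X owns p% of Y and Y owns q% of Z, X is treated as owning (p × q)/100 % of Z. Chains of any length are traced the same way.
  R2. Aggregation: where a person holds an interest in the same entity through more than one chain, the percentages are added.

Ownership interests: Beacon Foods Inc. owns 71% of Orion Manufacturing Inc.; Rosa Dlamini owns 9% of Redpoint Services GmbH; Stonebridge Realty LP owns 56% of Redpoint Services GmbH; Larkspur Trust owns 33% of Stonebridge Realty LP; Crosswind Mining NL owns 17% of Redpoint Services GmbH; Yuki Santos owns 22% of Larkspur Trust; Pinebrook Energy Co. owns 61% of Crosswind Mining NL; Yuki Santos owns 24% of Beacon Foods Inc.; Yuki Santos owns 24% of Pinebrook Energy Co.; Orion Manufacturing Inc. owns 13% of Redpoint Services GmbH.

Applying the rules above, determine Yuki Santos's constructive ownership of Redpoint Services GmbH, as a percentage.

Chain via Larkspur Trust → Stonebridge Realty LP (R1): 22% × 33% × 56% = 4.0656% of Redpoint Services GmbH.
Chain via Beacon Foods Inc. → Orion Manufacturing Inc. (R1): 24% × 71% × 13% = 2.2152% of Redpoint Services GmbH.
Chain via Pinebrook Energy Co. → Crosswind Mining NL (R1): 24% × 61% × 17% = 2.4888% of Redpoint Services GmbH.
Aggregating (R2): 4.0656% + 2.2152% + 2.4888% = 8.7696%.

8.7696%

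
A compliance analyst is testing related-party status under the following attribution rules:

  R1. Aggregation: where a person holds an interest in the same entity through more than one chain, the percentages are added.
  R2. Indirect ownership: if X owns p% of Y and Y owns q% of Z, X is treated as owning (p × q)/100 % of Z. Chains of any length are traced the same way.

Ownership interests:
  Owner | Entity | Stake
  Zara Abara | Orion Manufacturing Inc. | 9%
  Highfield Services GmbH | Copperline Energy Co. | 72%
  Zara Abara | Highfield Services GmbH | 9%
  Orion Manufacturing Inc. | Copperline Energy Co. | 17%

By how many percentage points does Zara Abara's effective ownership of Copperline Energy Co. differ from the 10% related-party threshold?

Chain via Highfield Services GmbH (R2): 9% × 72% = 6.48% of Copperline Energy Co.
Chain via Orion Manufacturing Inc. (R2): 9% × 17% = 1.53% of Copperline Energy Co.
Aggregating (R1): 6.48% + 1.53% = 8.01%.
8.01% falls short of the 10% threshold by 1.99 percentage points.

1.99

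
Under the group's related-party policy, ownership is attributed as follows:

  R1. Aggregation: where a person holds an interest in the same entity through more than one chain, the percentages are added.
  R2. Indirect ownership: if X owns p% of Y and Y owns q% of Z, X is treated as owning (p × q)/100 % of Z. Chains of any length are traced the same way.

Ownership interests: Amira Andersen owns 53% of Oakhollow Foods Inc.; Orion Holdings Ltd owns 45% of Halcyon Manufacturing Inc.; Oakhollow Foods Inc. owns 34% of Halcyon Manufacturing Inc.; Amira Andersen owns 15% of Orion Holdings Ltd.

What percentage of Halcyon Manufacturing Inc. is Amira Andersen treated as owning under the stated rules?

Chain via Oakhollow Foods Inc. (R2): 53% × 34% = 18.02% of Halcyon Manufacturing Inc.
Chain via Orion Holdings Ltd (R2): 15% × 45% = 6.75% of Halcyon Manufacturing Inc.
Aggregating (R1): 18.02% + 6.75% = 24.77%.

24.77%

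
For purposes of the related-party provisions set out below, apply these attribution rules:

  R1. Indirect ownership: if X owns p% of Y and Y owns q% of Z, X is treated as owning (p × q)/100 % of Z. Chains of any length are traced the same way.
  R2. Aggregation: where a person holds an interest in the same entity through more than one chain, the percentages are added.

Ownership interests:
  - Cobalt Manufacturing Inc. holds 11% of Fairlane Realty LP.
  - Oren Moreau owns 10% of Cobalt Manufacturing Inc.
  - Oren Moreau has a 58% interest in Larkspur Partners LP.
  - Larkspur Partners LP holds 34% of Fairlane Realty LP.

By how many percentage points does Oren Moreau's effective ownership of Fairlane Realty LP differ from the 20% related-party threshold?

0.82

Chain via Cobalt Manufacturing Inc. (R1): 10% × 11% = 1.1% of Fairlane Realty LP.
Chain via Larkspur Partners LP (R1): 58% × 34% = 19.72% of Fairlane Realty LP.
Aggregating (R2): 1.1% + 19.72% = 20.82%.
20.82% exceeds the 20% threshold by 0.82 percentage points.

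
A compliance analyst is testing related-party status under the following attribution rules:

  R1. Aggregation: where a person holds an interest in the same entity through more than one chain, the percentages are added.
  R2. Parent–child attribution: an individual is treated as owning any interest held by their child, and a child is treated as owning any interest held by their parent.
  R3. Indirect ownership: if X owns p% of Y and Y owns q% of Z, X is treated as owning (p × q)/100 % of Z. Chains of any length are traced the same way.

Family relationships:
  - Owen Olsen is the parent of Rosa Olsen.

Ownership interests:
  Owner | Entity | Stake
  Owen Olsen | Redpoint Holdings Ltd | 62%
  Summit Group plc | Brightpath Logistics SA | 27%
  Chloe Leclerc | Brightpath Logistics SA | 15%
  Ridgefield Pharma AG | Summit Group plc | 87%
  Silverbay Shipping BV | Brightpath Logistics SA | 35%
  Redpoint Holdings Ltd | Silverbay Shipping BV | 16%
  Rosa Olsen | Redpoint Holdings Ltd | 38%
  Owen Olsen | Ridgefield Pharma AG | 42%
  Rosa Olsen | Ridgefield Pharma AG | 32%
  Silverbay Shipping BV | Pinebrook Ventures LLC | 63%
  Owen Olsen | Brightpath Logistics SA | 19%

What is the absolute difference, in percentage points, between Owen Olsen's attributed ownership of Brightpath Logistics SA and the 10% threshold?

By parent–child attribution (R2), Owen Olsen is treated as also owning Rosa Olsen's interest in Ridgefield Pharma AG, giving 42% + 32% = 74%.
By parent–child attribution (R2), Owen Olsen is treated as also owning Rosa Olsen's interest in Redpoint Holdings Ltd, giving 62% + 38% = 100%.
Chain via Ridgefield Pharma AG → Summit Group plc (R3): 74% × 87% × 27% = 17.3826% of Brightpath Logistics SA.
Chain via Redpoint Holdings Ltd → Silverbay Shipping BV (R3): 100% × 16% × 35% = 5.6% of Brightpath Logistics SA.
Direct interest in Brightpath Logistics SA: 19%.
Aggregating (R1): 17.3826% + 5.6% + 19% = 41.9826%.
41.9826% exceeds the 10% threshold by 31.9826 percentage points.

31.9826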